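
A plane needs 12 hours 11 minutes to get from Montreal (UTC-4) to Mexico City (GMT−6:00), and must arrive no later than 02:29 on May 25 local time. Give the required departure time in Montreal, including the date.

16:18 on May 24

Target arrival in UTC: 02:29 + 6:00 = 08:29 on May 25.
Subtract 12 hours and 11 minutes → departure 20:18 UTC on May 24.
Montreal is UTC−4:00: 20:18 − 4:00 = 16:18 on May 24.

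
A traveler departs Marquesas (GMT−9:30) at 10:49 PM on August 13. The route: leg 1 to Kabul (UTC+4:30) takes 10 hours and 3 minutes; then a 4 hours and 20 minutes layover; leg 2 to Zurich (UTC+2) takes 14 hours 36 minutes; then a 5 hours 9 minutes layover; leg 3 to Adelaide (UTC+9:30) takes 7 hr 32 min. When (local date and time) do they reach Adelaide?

11:29 AM on August 16

Convert departure to UTC: 10:49 PM + 9:30 = 8:19 AM UTC on Aug 14.
Add 10 hours 3 minutes leg 1 → 6:22 PM UTC.
Add 4 hours and 20 minutes layover in Kabul → 10:42 PM UTC.
Add 14 hours 36 minutes leg 2 → 1:18 PM UTC (Aug 15).
Add 5 hours 9 minutes layover in Zurich → 6:27 PM UTC.
Add 7 hours 32 minutes leg 3 → 1:59 AM UTC (Aug 16).
Adelaide is UTC+9:30, so local arrival = 1:59 AM + 9:30 = 11:29 AM on Aug 16.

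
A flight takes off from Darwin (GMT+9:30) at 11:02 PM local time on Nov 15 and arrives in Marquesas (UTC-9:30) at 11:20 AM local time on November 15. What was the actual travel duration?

7 hours 18 minutes

Marquesas is 19:00 behind Darwin.
Clock-face elapsed time (ignoring zones) is −11 hours 42 minutes.
Actual elapsed = −11 hours 42 minutes + 19:00 = 7 hours 18 minutes.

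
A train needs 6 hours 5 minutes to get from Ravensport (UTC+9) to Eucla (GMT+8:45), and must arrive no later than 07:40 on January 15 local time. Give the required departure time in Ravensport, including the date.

Target arrival in UTC: 07:40 − 8:45 = 22:55 on Jan 14.
Subtract 6 hours and 5 minutes → departure 16:50 UTC on Jan 14.
Ravensport is UTC+9:00: 16:50 + 9:00 = 01:50 on Jan 15.

01:50 on January 15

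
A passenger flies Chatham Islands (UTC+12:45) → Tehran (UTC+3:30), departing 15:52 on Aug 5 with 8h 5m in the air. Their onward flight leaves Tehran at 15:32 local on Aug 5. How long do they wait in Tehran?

50 minutes

Convert departure to UTC: 15:52 − 12:45 = 03:07 UTC on Aug 5.
Add 8 hours 5 minutes flight time → 11:12 UTC.
Tehran is UTC+3:30, so local arrival = 11:12 + 3:30 = 14:42 on Aug 5.
Layover = 15:32 − 14:42 = 50 minutes.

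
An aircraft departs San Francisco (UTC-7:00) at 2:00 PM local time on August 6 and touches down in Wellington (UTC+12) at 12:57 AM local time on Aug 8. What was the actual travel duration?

15 hours 57 minutes

Wellington is 19:00 ahead of San Francisco.
Clock-face elapsed time (ignoring zones) is 34 hours 57 minutes.
Actual elapsed = 34 hours 57 minutes − 19:00 = 15 hours 57 minutes.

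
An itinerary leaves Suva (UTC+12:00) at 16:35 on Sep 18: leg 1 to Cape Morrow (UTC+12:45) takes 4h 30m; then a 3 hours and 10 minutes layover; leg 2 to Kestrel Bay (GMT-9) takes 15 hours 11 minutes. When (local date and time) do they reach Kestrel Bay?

Convert departure to UTC: 16:35 − 12:00 = 04:35 UTC on Sep 18.
Add 4 hours 30 minutes leg 1 → 09:05 UTC.
Add 3 hours 10 minutes layover in Cape Morrow → 12:15 UTC.
Add 15 hours 11 minutes leg 2 → 03:26 UTC (Sep 19).
Kestrel Bay is UTC−9:00, so local arrival = 03:26 − 9:00 = 18:26 on Sep 18.

18:26 on September 18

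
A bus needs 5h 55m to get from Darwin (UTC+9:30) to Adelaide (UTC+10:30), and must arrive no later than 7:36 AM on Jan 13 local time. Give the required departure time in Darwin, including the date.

12:41 AM on Jan 13

Target arrival in UTC: 7:36 AM − 10:30 = 9:06 PM on Jan 12.
Subtract 5 hours 55 minutes → departure 3:11 PM UTC on Jan 12.
Darwin is UTC+9:30: 3:11 PM + 9:30 = 12:41 AM on Jan 13.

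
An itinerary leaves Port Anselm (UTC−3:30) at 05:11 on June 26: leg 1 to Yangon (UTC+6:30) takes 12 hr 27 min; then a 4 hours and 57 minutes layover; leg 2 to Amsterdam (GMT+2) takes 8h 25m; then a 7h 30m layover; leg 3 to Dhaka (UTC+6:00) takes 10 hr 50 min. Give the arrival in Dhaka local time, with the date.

10:50 on Jun 28

Convert departure to UTC: 05:11 + 3:30 = 08:41 UTC on Jun 26.
Add 12 hours 27 minutes leg 1 → 21:08 UTC.
Add 4 hours and 57 minutes layover in Yangon → 02:05 UTC (Jun 27).
Add 8 hours 25 minutes leg 2 → 10:30 UTC.
Add 7 hours 30 minutes layover in Amsterdam → 18:00 UTC.
Add 10 hours 50 minutes leg 3 → 04:50 UTC (Jun 28).
Dhaka is UTC+6:00, so local arrival = 04:50 + 6:00 = 10:50 on Jun 28.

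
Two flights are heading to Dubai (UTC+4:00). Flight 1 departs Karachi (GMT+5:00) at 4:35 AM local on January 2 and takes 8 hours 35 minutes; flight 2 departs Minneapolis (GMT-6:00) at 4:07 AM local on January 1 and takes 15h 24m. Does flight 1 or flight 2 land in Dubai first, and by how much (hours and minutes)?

Flight 1 in UTC: 4:35 AM − 5:00 = 11:35 PM on Jan 1.
+8 hours 35 minutes → arrive 8:10 AM UTC on Jan 2.
Flight 2 in UTC: 4:07 AM + 6:00 = 10:07 AM on Jan 1.
+15 hours and 24 minutes → arrive 1:31 AM UTC on Jan 2.
Flight 2 lands earlier by 6 hours 39 minutes.

the second, by 6 hours 39 minutes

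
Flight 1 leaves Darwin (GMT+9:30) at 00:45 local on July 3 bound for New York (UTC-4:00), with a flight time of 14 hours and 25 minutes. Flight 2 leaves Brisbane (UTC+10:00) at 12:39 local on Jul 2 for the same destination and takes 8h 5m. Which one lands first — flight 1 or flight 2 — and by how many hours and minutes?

Flight 1 in UTC: 00:45 − 9:30 = 15:15 on Jul 2.
+14 hours and 25 minutes → arrive 05:40 UTC on Jul 3.
Flight 2 in UTC: 12:39 − 10:00 = 02:39 on Jul 2.
+8 hours and 5 minutes → arrive 10:44 UTC on Jul 2.
Flight 2 lands earlier by 18 hours 56 minutes.

the second, by 18 hours 56 minutes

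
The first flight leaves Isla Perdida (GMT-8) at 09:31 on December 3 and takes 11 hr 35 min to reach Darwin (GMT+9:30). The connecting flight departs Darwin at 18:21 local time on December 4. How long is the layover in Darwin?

3 hours 45 minutes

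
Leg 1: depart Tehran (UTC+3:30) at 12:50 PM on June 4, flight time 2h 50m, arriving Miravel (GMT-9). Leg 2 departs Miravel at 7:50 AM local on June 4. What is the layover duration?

Convert departure to UTC: 12:50 PM − 3:30 = 9:20 AM UTC on Jun 4.
Add 2 hours 50 minutes flight time → 12:10 PM UTC.
Miravel is UTC−9:00, so local arrival = 12:10 PM − 9:00 = 3:10 AM on Jun 4.
Layover = 7:50 AM − 3:10 AM = 4 hours 40 minutes.

4 hours 40 minutes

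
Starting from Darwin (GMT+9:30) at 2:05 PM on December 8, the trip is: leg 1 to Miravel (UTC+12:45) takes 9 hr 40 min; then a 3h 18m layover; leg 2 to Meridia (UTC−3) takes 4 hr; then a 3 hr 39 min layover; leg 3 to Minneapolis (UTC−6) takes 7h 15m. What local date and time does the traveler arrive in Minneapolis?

2:27 AM on December 9

Convert departure to UTC: 2:05 PM − 9:30 = 4:35 AM UTC on Dec 8.
Add 9 hours 40 minutes leg 1 → 2:15 PM UTC.
Add 3 hours and 18 minutes layover in Miravel → 5:33 PM UTC.
Add 4 hours leg 2 → 9:33 PM UTC.
Add 3 hours and 39 minutes layover in Meridia → 1:12 AM UTC (Dec 9).
Add 7 hours 15 minutes leg 3 → 8:27 AM UTC.
Minneapolis is UTC−6:00, so local arrival = 8:27 AM − 6:00 = 2:27 AM on Dec 9.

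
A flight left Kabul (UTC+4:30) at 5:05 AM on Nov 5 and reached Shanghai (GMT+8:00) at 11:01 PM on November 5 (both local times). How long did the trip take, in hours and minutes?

14 hours 26 minutes

Shanghai is 3:30 ahead of Kabul.
Clock-face elapsed time (ignoring zones) is 17 hours 56 minutes.
Actual elapsed = 17 hours 56 minutes − 3:30 = 14 hours 26 minutes.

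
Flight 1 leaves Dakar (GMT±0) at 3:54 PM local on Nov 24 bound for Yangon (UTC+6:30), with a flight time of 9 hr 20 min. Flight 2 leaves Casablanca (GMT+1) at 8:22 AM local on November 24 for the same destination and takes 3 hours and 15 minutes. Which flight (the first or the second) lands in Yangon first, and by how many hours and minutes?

Flight 1 departs at 3:54 PM UTC (Nov 24).
+9 hours and 20 minutes → arrive 1:14 AM UTC on Nov 25.
Flight 2 in UTC: 8:22 AM − 1:00 = 7:22 AM on Nov 24.
+3 hours and 15 minutes → arrive 10:37 AM UTC on Nov 24.
Flight 2 lands earlier by 14 hours 37 minutes.

the second, by 14 hours 37 minutes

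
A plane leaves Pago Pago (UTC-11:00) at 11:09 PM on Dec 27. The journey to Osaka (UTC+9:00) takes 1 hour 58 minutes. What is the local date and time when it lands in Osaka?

9:07 PM on Dec 28

Convert departure to UTC: 11:09 PM + 11:00 = 10:09 AM UTC on Dec 28.
Add 1 hour 58 minutes travel time → 12:07 PM UTC.
Osaka is UTC+9:00, so local arrival = 12:07 PM + 9:00 = 9:07 PM on Dec 28.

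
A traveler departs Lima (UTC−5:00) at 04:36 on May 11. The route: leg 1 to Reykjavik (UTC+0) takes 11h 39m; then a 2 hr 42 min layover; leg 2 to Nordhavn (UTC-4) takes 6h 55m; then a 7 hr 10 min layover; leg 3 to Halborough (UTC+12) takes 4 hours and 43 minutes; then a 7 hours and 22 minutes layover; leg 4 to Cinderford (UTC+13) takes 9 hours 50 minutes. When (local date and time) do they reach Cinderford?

00:57 on May 14

Convert departure to UTC: 04:36 + 5:00 = 09:36 UTC on May 11.
Add 11 hours and 39 minutes leg 1 → 21:15 UTC.
Add 2 hours 42 minutes layover in Reykjavik → 23:57 UTC.
Add 6 hours and 55 minutes leg 2 → 06:52 UTC (May 12).
Add 7 hours 10 minutes layover in Nordhavn → 14:02 UTC.
Add 4 hours and 43 minutes leg 3 → 18:45 UTC.
Add 7 hours and 22 minutes layover in Halborough → 02:07 UTC (May 13).
Add 9 hours and 50 minutes leg 4 → 11:57 UTC.
Cinderford is UTC+13:00, so local arrival = 11:57 + 13:00 = 00:57 on May 14.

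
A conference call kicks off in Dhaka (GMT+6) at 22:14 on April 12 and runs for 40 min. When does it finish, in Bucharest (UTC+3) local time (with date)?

19:54 on April 12

Convert start to UTC: 22:14 − 6:00 = 16:14 UTC on Apr 12.
Add 40 minutes duration → 16:54 UTC.
Bucharest is UTC+3:00, so local end time = 16:54 + 3:00 = 19:54 on Apr 12.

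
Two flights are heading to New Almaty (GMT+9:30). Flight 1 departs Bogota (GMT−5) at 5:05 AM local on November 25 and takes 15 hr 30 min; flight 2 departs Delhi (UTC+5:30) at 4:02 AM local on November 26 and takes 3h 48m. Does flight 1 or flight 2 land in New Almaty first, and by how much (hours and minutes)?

Flight 1 in UTC: 5:05 AM + 5:00 = 10:05 AM on Nov 25.
+15 hours 30 minutes → arrive 1:35 AM UTC on Nov 26.
Flight 2 in UTC: 4:02 AM − 5:30 = 10:32 PM on Nov 25.
+3 hours 48 minutes → arrive 2:20 AM UTC on Nov 26.
Flight 1 lands earlier by 45 minutes.

the first, by 45 minutes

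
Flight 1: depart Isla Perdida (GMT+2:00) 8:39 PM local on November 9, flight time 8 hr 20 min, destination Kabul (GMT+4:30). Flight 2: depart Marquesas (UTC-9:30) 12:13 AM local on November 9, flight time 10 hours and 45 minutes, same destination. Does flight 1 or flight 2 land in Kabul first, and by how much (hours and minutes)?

the second, by 6 hours 31 minutes

Flight 1 in UTC: 8:39 PM − 2:00 = 6:39 PM on Nov 9.
+8 hours and 20 minutes → arrive 2:59 AM UTC on Nov 10.
Flight 2 in UTC: 12:13 AM + 9:30 = 9:43 AM on Nov 9.
+10 hours and 45 minutes → arrive 8:28 PM UTC on Nov 9.
Flight 2 lands earlier by 6 hours 31 minutes.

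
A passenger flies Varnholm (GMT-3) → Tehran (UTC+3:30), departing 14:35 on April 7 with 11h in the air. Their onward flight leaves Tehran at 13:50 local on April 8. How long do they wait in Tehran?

5 hours 45 minutes

Convert departure to UTC: 14:35 + 3:00 = 17:35 UTC on Apr 7.
Add 11 hours flight time → 04:35 UTC (Apr 8).
Tehran is UTC+3:30, so local arrival = 04:35 + 3:30 = 08:05 on Apr 8.
Layover = 13:50 − 08:05 = 5 hours 45 minutes.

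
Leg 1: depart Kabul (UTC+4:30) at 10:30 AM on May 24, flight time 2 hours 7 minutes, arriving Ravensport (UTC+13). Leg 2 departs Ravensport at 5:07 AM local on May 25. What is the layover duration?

8 hours

Convert departure to UTC: 10:30 AM − 4:30 = 6:00 AM UTC on May 24.
Add 2 hours and 7 minutes flight time → 8:07 AM UTC.
Ravensport is UTC+13:00, so local arrival = 8:07 AM + 13:00 = 9:07 PM on May 24.
Layover = 5:07 AM − 9:07 PM (+1 day) = 8 hours.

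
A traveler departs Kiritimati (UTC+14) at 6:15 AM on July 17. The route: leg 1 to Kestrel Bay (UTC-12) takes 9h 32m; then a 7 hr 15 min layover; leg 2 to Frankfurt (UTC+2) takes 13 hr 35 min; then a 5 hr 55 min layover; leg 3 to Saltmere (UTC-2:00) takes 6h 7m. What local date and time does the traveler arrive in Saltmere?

8:39 AM on Jul 18

Convert departure to UTC: 6:15 AM − 14:00 = 4:15 PM UTC on Jul 16.
Add 9 hours and 32 minutes leg 1 → 1:47 AM UTC (Jul 17).
Add 7 hours and 15 minutes layover in Kestrel Bay → 9:02 AM UTC.
Add 13 hours 35 minutes leg 2 → 10:37 PM UTC.
Add 5 hours and 55 minutes layover in Frankfurt → 4:32 AM UTC (Jul 18).
Add 6 hours 7 minutes leg 3 → 10:39 AM UTC.
Saltmere is UTC−2:00, so local arrival = 10:39 AM − 2:00 = 8:39 AM on Jul 18.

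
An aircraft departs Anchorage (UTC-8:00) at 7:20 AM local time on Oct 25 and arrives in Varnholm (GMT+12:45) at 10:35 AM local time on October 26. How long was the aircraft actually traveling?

Departure in UTC: 7:20 AM + 8:00 = 3:20 PM on Oct 25.
Arrival in UTC: 10:35 AM − 12:45 = 9:50 PM on Oct 25.
Elapsed = 9:50 PM − 3:20 PM = 6 hours 30 minutes.

6 hours 30 minutes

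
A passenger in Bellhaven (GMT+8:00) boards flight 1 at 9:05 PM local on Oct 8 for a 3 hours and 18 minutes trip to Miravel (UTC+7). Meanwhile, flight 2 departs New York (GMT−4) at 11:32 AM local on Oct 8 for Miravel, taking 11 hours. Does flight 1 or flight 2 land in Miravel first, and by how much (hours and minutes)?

Flight 1 in UTC: 9:05 PM − 8:00 = 1:05 PM on Oct 8.
+3 hours 18 minutes → arrive 4:23 PM UTC on Oct 8.
Flight 2 in UTC: 11:32 AM + 4:00 = 3:32 PM on Oct 8.
+11 hours → arrive 2:32 AM UTC on Oct 9.
Flight 1 lands earlier by 10 hours 9 minutes.

the first, by 10 hours 9 minutes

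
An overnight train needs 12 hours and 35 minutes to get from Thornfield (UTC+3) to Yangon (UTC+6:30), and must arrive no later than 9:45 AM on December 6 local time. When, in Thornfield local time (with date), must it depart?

Target arrival in UTC: 9:45 AM − 6:30 = 3:15 AM on Dec 6.
Subtract 12 hours and 35 minutes → departure 2:40 PM UTC on Dec 5.
Thornfield is UTC+3:00: 2:40 PM + 3:00 = 5:40 PM on Dec 5.

5:40 PM on December 5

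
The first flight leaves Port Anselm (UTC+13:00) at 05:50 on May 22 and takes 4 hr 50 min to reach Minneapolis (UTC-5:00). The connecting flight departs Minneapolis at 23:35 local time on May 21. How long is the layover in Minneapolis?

6 hours 55 minutes

Convert departure to UTC: 05:50 − 13:00 = 16:50 UTC on May 21.
Add 4 hours 50 minutes flight time → 21:40 UTC.
Minneapolis is UTC−5:00, so local arrival = 21:40 − 5:00 = 16:40 on May 21.
Layover = 23:35 − 16:40 = 6 hours 55 minutes.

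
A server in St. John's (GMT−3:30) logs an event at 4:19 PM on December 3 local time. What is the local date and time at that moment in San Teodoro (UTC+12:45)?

8:34 AM on December 4

In UTC: 4:19 PM + 3:30 = 7:49 PM on Dec 3.
San Teodoro is UTC+12:45: 7:49 PM + 12:45 = 8:34 AM on Dec 4.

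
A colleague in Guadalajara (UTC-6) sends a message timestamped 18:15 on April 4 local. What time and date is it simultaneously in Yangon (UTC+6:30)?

06:45 on Apr 5

In UTC: 18:15 + 6:00 = 00:15 on Apr 5.
Yangon is UTC+6:30: 00:15 + 6:30 = 06:45 on Apr 5.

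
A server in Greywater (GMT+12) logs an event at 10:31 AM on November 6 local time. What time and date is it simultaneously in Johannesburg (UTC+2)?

12:31 AM on Nov 6

Johannesburg is 10:00 behind Greywater.
Shift by the zone difference: 10:31 AM − 10:00 = 12:31 AM on Nov 6 in Johannesburg.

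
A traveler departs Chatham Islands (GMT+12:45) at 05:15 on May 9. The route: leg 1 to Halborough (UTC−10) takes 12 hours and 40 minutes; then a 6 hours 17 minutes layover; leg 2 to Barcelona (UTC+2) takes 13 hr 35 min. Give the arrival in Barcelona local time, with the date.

03:02 on May 10

Convert departure to UTC: 05:15 − 12:45 = 16:30 UTC on May 8.
Add 12 hours 40 minutes leg 1 → 05:10 UTC (May 9).
Add 6 hours 17 minutes layover in Halborough → 11:27 UTC.
Add 13 hours 35 minutes leg 2 → 01:02 UTC (May 10).
Barcelona is UTC+2:00, so local arrival = 01:02 + 2:00 = 03:02 on May 10.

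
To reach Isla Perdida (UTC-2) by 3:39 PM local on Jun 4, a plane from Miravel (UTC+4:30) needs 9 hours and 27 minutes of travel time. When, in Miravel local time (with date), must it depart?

Target arrival in UTC: 3:39 PM + 2:00 = 5:39 PM on Jun 4.
Subtract 9 hours and 27 minutes → departure 8:12 AM UTC on Jun 4.
Miravel is UTC+4:30: 8:12 AM + 4:30 = 12:42 PM on Jun 4.

12:42 PM on June 4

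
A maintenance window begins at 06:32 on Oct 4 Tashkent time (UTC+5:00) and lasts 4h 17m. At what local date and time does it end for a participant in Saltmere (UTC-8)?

21:49 on October 3

Convert start to UTC: 06:32 − 5:00 = 01:32 UTC on Oct 4.
Add 4 hours 17 minutes duration → 05:49 UTC.
Saltmere is UTC−8:00, so local end time = 05:49 − 8:00 = 21:49 on Oct 3.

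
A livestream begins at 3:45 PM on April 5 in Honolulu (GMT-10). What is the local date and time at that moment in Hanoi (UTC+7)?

In UTC: 3:45 PM + 10:00 = 1:45 AM on Apr 6.
Hanoi is UTC+7:00: 1:45 AM + 7:00 = 8:45 AM on Apr 6.

8:45 AM on Apr 6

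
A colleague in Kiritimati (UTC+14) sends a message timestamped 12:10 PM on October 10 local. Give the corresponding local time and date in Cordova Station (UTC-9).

1:10 PM on October 9

In UTC: 12:10 PM − 14:00 = 10:10 PM on Oct 9.
Cordova Station is UTC−9:00: 10:10 PM − 9:00 = 1:10 PM on Oct 9.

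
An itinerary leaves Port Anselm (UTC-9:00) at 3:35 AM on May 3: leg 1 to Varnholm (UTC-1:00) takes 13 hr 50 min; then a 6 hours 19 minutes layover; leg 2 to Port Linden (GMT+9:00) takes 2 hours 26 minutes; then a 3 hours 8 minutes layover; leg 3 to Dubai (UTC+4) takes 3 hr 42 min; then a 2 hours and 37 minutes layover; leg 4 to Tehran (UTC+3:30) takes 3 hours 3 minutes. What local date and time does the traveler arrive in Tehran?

Convert departure to UTC: 3:35 AM + 9:00 = 12:35 PM UTC on May 3.
Add 13 hours 50 minutes leg 1 → 2:25 AM UTC (May 4).
Add 6 hours 19 minutes layover in Varnholm → 8:44 AM UTC.
Add 2 hours and 26 minutes leg 2 → 11:10 AM UTC.
Add 3 hours and 8 minutes layover in Port Linden → 2:18 PM UTC.
Add 3 hours and 42 minutes leg 3 → 6:00 PM UTC.
Add 2 hours 37 minutes layover in Dubai → 8:37 PM UTC.
Add 3 hours and 3 minutes leg 4 → 11:40 PM UTC.
Tehran is UTC+3:30, so local arrival = 11:40 PM + 3:30 = 3:10 AM on May 5.

3:10 AM on May 5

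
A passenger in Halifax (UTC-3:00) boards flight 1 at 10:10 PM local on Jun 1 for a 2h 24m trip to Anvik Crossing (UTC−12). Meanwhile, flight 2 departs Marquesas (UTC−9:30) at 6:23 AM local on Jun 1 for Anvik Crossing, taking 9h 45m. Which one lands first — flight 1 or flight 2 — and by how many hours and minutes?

the second, by 1 hour 56 minutes

Flight 1 in UTC: 10:10 PM + 3:00 = 1:10 AM on Jun 2.
+2 hours and 24 minutes → arrive 3:34 AM UTC on Jun 2.
Flight 2 in UTC: 6:23 AM + 9:30 = 3:53 PM on Jun 1.
+9 hours and 45 minutes → arrive 1:38 AM UTC on Jun 2.
Flight 2 lands earlier by 1 hour 56 minutes.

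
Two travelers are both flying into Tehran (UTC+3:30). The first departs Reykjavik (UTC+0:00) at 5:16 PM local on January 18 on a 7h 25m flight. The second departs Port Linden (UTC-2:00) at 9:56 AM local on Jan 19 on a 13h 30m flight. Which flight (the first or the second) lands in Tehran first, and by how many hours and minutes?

the first, by 24 hours 45 minutes

Flight 1 departs at 5:16 PM UTC (Jan 18).
+7 hours and 25 minutes → arrive 12:41 AM UTC on Jan 19.
Flight 2 in UTC: 9:56 AM + 2:00 = 11:56 AM on Jan 19.
+13 hours 30 minutes → arrive 1:26 AM UTC on Jan 20.
Flight 1 lands earlier by 24 hours 45 minutes.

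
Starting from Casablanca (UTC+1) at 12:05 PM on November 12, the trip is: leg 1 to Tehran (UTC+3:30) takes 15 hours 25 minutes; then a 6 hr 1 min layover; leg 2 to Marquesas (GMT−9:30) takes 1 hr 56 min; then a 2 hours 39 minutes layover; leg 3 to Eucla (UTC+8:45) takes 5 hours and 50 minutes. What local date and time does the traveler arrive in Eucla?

3:41 AM on Nov 14

Convert departure to UTC: 12:05 PM − 1:00 = 11:05 AM UTC on Nov 12.
Add 15 hours 25 minutes leg 1 → 2:30 AM UTC (Nov 13).
Add 6 hours 1 minute layover in Tehran → 8:31 AM UTC.
Add 1 hour and 56 minutes leg 2 → 10:27 AM UTC.
Add 2 hours and 39 minutes layover in Marquesas → 1:06 PM UTC.
Add 5 hours and 50 minutes leg 3 → 6:56 PM UTC.
Eucla is UTC+8:45, so local arrival = 6:56 PM + 8:45 = 3:41 AM on Nov 14.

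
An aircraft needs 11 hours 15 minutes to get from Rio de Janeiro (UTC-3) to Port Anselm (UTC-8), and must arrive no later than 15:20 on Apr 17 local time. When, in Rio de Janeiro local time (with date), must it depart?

Target arrival in UTC: 15:20 + 8:00 = 23:20 on Apr 17.
Subtract 11 hours 15 minutes → departure 12:05 UTC on Apr 17.
Rio de Janeiro is UTC−3:00: 12:05 − 3:00 = 09:05 on Apr 17.

09:05 on Apr 17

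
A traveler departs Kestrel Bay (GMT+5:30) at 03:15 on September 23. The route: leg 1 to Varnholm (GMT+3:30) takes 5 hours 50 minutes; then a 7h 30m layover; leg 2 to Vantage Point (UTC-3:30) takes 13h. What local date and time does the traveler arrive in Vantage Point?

Convert departure to UTC: 03:15 − 5:30 = 21:45 UTC on Sep 22.
Add 5 hours and 50 minutes leg 1 → 03:35 UTC (Sep 23).
Add 7 hours and 30 minutes layover in Varnholm → 11:05 UTC.
Add 13 hours leg 2 → 00:05 UTC (Sep 24).
Vantage Point is UTC−3:30, so local arrival = 00:05 − 3:30 = 20:35 on Sep 23.

20:35 on September 23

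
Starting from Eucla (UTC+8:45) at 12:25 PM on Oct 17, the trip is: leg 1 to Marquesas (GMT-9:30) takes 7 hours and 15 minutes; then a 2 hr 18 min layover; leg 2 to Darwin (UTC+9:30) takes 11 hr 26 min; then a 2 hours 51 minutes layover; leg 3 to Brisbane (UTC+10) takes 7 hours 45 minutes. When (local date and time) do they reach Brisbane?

9:15 PM on October 18

Convert departure to UTC: 12:25 PM − 8:45 = 3:40 AM UTC on Oct 17.
Add 7 hours 15 minutes leg 1 → 10:55 AM UTC.
Add 2 hours and 18 minutes layover in Marquesas → 1:13 PM UTC.
Add 11 hours and 26 minutes leg 2 → 12:39 AM UTC (Oct 18).
Add 2 hours 51 minutes layover in Darwin → 3:30 AM UTC.
Add 7 hours and 45 minutes leg 3 → 11:15 AM UTC.
Brisbane is UTC+10:00, so local arrival = 11:15 AM + 10:00 = 9:15 PM on Oct 18.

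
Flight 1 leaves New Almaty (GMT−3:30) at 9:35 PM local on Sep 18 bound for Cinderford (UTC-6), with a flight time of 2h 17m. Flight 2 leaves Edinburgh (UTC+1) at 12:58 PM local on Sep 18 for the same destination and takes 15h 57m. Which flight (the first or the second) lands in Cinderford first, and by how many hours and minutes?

the first, by 33 minutes

Flight 1 in UTC: 9:35 PM + 3:30 = 1:05 AM on Sep 19.
+2 hours and 17 minutes → arrive 3:22 AM UTC on Sep 19.
Flight 2 in UTC: 12:58 PM − 1:00 = 11:58 AM on Sep 18.
+15 hours and 57 minutes → arrive 3:55 AM UTC on Sep 19.
Flight 1 lands earlier by 33 minutes.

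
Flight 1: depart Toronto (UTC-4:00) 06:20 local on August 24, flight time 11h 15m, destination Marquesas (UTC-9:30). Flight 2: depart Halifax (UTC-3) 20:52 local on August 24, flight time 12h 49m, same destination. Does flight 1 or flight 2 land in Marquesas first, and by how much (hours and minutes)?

the first, by 15 hours 6 minutes

Flight 1 in UTC: 06:20 + 4:00 = 10:20 on Aug 24.
+11 hours 15 minutes → arrive 21:35 UTC on Aug 24.
Flight 2 in UTC: 20:52 + 3:00 = 23:52 on Aug 24.
+12 hours and 49 minutes → arrive 12:41 UTC on Aug 25.
Flight 1 lands earlier by 15 hours 6 minutes.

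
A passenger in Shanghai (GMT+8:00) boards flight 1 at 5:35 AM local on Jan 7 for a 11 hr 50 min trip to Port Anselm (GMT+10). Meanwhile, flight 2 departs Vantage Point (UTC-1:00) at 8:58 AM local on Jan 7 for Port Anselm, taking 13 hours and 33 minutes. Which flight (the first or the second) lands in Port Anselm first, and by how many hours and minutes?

Flight 1 in UTC: 5:35 AM − 8:00 = 9:35 PM on Jan 6.
+11 hours 50 minutes → arrive 9:25 AM UTC on Jan 7.
Flight 2 in UTC: 8:58 AM + 1:00 = 9:58 AM on Jan 7.
+13 hours and 33 minutes → arrive 11:31 PM UTC on Jan 7.
Flight 1 lands earlier by 14 hours 6 minutes.

the first, by 14 hours 6 minutes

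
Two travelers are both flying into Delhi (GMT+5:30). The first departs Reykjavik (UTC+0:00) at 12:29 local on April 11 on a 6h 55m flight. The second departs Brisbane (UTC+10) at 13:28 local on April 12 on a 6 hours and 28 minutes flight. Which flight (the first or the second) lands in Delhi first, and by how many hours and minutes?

the first, by 14 hours 32 minutes

Flight 1 departs at 12:29 UTC (Apr 11).
+6 hours 55 minutes → arrive 19:24 UTC on Apr 11.
Flight 2 in UTC: 13:28 − 10:00 = 03:28 on Apr 12.
+6 hours 28 minutes → arrive 09:56 UTC on Apr 12.
Flight 1 lands earlier by 14 hours 32 minutes.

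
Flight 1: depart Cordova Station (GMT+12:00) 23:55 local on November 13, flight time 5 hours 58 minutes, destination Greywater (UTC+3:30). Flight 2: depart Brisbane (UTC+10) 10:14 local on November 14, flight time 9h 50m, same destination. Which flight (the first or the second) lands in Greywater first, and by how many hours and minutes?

the first, by 16 hours 11 minutes

Flight 1 in UTC: 23:55 − 12:00 = 11:55 on Nov 13.
+5 hours and 58 minutes → arrive 17:53 UTC on Nov 13.
Flight 2 in UTC: 10:14 − 10:00 = 00:14 on Nov 14.
+9 hours and 50 minutes → arrive 10:04 UTC on Nov 14.
Flight 1 lands earlier by 16 hours 11 minutes.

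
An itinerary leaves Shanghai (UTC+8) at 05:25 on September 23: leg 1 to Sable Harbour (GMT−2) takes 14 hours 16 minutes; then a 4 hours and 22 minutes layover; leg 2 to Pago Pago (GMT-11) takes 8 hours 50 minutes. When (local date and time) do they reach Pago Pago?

Convert departure to UTC: 05:25 − 8:00 = 21:25 UTC on Sep 22.
Add 14 hours and 16 minutes leg 1 → 11:41 UTC (Sep 23).
Add 4 hours 22 minutes layover in Sable Harbour → 16:03 UTC.
Add 8 hours 50 minutes leg 2 → 00:53 UTC (Sep 24).
Pago Pago is UTC−11:00, so local arrival = 00:53 − 11:00 = 13:53 on Sep 23.

13:53 on Sep 23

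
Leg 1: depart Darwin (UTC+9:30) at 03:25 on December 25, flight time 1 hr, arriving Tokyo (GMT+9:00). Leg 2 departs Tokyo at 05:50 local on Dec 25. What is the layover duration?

Convert departure to UTC: 03:25 − 9:30 = 17:55 UTC on Dec 24.
Add 1 hour flight time → 18:55 UTC.
Tokyo is UTC+9:00, so local arrival = 18:55 + 9:00 = 03:55 on Dec 25.
Layover = 05:50 − 03:55 = 1 hour 55 minutes.

1 hour 55 minutes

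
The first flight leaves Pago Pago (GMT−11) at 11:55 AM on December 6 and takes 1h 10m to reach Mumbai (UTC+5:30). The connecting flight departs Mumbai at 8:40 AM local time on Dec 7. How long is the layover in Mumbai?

Convert departure to UTC: 11:55 AM + 11:00 = 10:55 PM UTC on Dec 6.
Add 1 hour 10 minutes flight time → 12:05 AM UTC (Dec 7).
Mumbai is UTC+5:30, so local arrival = 12:05 AM + 5:30 = 5:35 AM on Dec 7.
Layover = 8:40 AM − 5:35 AM = 3 hours 5 minutes.

3 hours 5 minutes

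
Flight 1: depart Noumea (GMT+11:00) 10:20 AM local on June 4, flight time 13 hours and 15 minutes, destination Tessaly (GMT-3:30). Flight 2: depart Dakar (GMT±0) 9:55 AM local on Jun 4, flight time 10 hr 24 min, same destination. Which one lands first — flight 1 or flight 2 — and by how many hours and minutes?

the first, by 7 hours 44 minutes

Flight 1 in UTC: 10:20 AM − 11:00 = 11:20 PM on Jun 3.
+13 hours 15 minutes → arrive 12:35 PM UTC on Jun 4.
Flight 2 departs at 9:55 AM UTC (Jun 4).
+10 hours 24 minutes → arrive 8:19 PM UTC on Jun 4.
Flight 1 lands earlier by 7 hours 44 minutes.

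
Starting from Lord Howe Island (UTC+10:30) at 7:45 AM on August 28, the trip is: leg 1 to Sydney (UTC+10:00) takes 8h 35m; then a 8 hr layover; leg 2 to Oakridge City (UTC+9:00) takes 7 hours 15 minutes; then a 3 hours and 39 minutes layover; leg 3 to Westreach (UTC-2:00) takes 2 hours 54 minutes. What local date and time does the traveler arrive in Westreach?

Convert departure to UTC: 7:45 AM − 10:30 = 9:15 PM UTC on Aug 27.
Add 8 hours 35 minutes leg 1 → 5:50 AM UTC (Aug 28).
Add 8 hours layover in Sydney → 1:50 PM UTC.
Add 7 hours 15 minutes leg 2 → 9:05 PM UTC.
Add 3 hours and 39 minutes layover in Oakridge City → 12:44 AM UTC (Aug 29).
Add 2 hours 54 minutes leg 3 → 3:38 AM UTC.
Westreach is UTC−2:00, so local arrival = 3:38 AM − 2:00 = 1:38 AM on Aug 29.

1:38 AM on Aug 29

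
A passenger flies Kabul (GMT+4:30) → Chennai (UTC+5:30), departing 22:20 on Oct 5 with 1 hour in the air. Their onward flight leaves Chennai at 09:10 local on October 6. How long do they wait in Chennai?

Convert departure to UTC: 22:20 − 4:30 = 17:50 UTC on Oct 5.
Add 1 hour flight time → 18:50 UTC.
Chennai is UTC+5:30, so local arrival = 18:50 + 5:30 = 00:20 on Oct 6.
Layover = 09:10 − 00:20 = 8 hours 50 minutes.

8 hours 50 minutes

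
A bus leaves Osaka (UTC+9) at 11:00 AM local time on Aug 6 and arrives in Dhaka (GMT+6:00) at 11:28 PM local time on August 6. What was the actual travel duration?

Departure in UTC: 11:00 AM − 9:00 = 2:00 AM on Aug 6.
Arrival in UTC: 11:28 PM − 6:00 = 5:28 PM on Aug 6.
Elapsed = 5:28 PM − 2:00 AM = 15 hours 28 minutes.

15 hours 28 minutes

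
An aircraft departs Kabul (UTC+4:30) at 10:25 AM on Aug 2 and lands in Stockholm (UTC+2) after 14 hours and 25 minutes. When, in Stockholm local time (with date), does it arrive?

Stockholm is 2:30 behind Kabul.
After 14 hours 25 minutes it is 12:50 AM (Aug 3) in Kabul.
Shift by the zone difference: 12:50 AM − 2:30 = 10:20 PM on Aug 2 in Stockholm.

10:20 PM on August 2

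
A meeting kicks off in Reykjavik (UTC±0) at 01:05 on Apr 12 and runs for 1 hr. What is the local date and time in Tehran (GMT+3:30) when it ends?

05:35 on April 12

Tehran is 3:30 ahead of Reykjavik.
After 1 hour it is 02:05 in Reykjavik.
Shift by the zone difference: 02:05 + 3:30 = 05:35 on Apr 12 in Tehran.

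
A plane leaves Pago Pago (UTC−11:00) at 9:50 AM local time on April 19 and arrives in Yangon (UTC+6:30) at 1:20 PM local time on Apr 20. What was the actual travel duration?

10 hours

Departure in UTC: 9:50 AM + 11:00 = 8:50 PM on Apr 19.
Arrival in UTC: 1:20 PM − 6:30 = 6:50 AM on Apr 20.
Elapsed = 6:50 AM − 8:50 PM (+1 day) = 10 hours.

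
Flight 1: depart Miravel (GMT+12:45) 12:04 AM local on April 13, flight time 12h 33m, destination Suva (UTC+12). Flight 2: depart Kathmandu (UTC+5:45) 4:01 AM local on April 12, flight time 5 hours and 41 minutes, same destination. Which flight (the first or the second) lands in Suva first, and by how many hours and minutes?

Flight 1 in UTC: 12:04 AM − 12:45 = 11:19 AM on Apr 12.
+12 hours 33 minutes → arrive 11:52 PM UTC on Apr 12.
Flight 2 in UTC: 4:01 AM − 5:45 = 10:16 PM on Apr 11.
+5 hours and 41 minutes → arrive 3:57 AM UTC on Apr 12.
Flight 2 lands earlier by 19 hours 55 minutes.

the second, by 19 hours 55 minutes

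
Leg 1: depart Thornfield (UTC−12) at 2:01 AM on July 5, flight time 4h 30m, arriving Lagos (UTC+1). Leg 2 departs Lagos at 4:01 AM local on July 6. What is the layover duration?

Convert departure to UTC: 2:01 AM + 12:00 = 2:01 PM UTC on Jul 5.
Add 4 hours and 30 minutes flight time → 6:31 PM UTC.
Lagos is UTC+1:00, so local arrival = 6:31 PM + 1:00 = 7:31 PM on Jul 5.
Layover = 4:01 AM − 7:31 PM (+1 day) = 8 hours 30 minutes.

8 hours 30 minutes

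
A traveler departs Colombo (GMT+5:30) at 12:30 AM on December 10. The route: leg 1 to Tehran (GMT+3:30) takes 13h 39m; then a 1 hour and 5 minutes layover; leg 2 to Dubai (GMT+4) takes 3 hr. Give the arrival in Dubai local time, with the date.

4:44 PM on December 10

Convert departure to UTC: 12:30 AM − 5:30 = 7:00 PM UTC on Dec 9.
Add 13 hours 39 minutes leg 1 → 8:39 AM UTC (Dec 10).
Add 1 hour 5 minutes layover in Tehran → 9:44 AM UTC.
Add 3 hours leg 2 → 12:44 PM UTC.
Dubai is UTC+4:00, so local arrival = 12:44 PM + 4:00 = 4:44 PM on Dec 10.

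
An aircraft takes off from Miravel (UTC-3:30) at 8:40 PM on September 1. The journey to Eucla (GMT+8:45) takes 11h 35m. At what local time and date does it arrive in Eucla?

Convert departure to UTC: 8:40 PM + 3:30 = 12:10 AM UTC on Sep 2.
Add 11 hours and 35 minutes travel time → 11:45 AM UTC.
Eucla is UTC+8:45, so local arrival = 11:45 AM + 8:45 = 8:30 PM on Sep 2.

8:30 PM on September 2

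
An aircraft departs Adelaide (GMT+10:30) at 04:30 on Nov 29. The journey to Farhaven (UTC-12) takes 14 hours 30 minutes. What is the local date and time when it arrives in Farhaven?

Convert departure to UTC: 04:30 − 10:30 = 18:00 UTC on Nov 28.
Add 14 hours 30 minutes travel time → 08:30 UTC (Nov 29).
Farhaven is UTC−12:00, so local arrival = 08:30 − 12:00 = 20:30 on Nov 28.

20:30 on Nov 28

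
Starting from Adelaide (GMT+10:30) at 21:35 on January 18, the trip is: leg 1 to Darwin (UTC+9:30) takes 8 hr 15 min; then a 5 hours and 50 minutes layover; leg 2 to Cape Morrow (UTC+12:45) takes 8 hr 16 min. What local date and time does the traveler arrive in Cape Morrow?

22:11 on Jan 19

Convert departure to UTC: 21:35 − 10:30 = 11:05 UTC on Jan 18.
Add 8 hours and 15 minutes leg 1 → 19:20 UTC.
Add 5 hours 50 minutes layover in Darwin → 01:10 UTC (Jan 19).
Add 8 hours and 16 minutes leg 2 → 09:26 UTC.
Cape Morrow is UTC+12:45, so local arrival = 09:26 + 12:45 = 22:11 on Jan 19.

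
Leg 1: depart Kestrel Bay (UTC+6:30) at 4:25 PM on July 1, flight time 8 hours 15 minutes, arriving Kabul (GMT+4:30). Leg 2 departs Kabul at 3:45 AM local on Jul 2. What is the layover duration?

5 hours 5 minutes

Convert departure to UTC: 4:25 PM − 6:30 = 9:55 AM UTC on Jul 1.
Add 8 hours and 15 minutes flight time → 6:10 PM UTC.
Kabul is UTC+4:30, so local arrival = 6:10 PM + 4:30 = 10:40 PM on Jul 1.
Layover = 3:45 AM − 10:40 PM (+1 day) = 5 hours 5 minutes.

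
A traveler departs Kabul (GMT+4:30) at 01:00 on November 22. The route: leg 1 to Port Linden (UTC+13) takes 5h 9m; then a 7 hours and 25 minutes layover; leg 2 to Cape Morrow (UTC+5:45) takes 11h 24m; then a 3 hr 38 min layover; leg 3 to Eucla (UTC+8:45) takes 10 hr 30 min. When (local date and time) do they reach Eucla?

19:21 on November 23

Convert departure to UTC: 01:00 − 4:30 = 20:30 UTC on Nov 21.
Add 5 hours and 9 minutes leg 1 → 01:39 UTC (Nov 22).
Add 7 hours 25 minutes layover in Port Linden → 09:04 UTC.
Add 11 hours 24 minutes leg 2 → 20:28 UTC.
Add 3 hours 38 minutes layover in Cape Morrow → 00:06 UTC (Nov 23).
Add 10 hours 30 minutes leg 3 → 10:36 UTC.
Eucla is UTC+8:45, so local arrival = 10:36 + 8:45 = 19:21 on Nov 23.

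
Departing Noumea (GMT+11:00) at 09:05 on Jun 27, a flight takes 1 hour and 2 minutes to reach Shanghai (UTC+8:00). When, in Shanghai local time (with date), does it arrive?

07:07 on June 27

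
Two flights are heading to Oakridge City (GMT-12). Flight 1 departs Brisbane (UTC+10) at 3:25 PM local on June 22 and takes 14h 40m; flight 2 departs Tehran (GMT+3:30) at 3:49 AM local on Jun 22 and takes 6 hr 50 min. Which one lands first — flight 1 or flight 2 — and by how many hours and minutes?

Flight 1 in UTC: 3:25 PM − 10:00 = 5:25 AM on Jun 22.
+14 hours 40 minutes → arrive 8:05 PM UTC on Jun 22.
Flight 2 in UTC: 3:49 AM − 3:30 = 12:19 AM on Jun 22.
+6 hours and 50 minutes → arrive 7:09 AM UTC on Jun 22.
Flight 2 lands earlier by 12 hours 56 minutes.

the second, by 12 hours 56 minutes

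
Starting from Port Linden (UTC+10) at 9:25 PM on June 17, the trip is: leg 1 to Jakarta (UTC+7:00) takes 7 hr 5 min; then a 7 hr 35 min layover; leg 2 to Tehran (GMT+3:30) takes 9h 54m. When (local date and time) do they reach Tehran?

3:29 PM on June 18

Convert departure to UTC: 9:25 PM − 10:00 = 11:25 AM UTC on Jun 17.
Add 7 hours and 5 minutes leg 1 → 6:30 PM UTC.
Add 7 hours and 35 minutes layover in Jakarta → 2:05 AM UTC (Jun 18).
Add 9 hours 54 minutes leg 2 → 11:59 AM UTC.
Tehran is UTC+3:30, so local arrival = 11:59 AM + 3:30 = 3:29 PM on Jun 18.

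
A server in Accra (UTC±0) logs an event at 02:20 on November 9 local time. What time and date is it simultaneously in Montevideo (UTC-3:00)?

23:20 on Nov 8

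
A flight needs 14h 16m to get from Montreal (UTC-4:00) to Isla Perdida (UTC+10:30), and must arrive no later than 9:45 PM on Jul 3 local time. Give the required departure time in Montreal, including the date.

Target arrival in UTC: 9:45 PM − 10:30 = 11:15 AM on Jul 3.
Subtract 14 hours and 16 minutes → departure 8:59 PM UTC on Jul 2.
Montreal is UTC−4:00: 8:59 PM − 4:00 = 4:59 PM on Jul 2.

4:59 PM on July 2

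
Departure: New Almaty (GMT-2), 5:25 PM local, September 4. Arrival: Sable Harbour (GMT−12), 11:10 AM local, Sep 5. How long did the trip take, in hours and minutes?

27 hours 45 minutes

Departure in UTC: 5:25 PM + 2:00 = 7:25 PM on Sep 4.
Arrival in UTC: 11:10 AM + 12:00 = 11:10 PM on Sep 5.
Elapsed = 11:10 PM − 7:25 PM (+1 day) = 27 hours 45 minutes.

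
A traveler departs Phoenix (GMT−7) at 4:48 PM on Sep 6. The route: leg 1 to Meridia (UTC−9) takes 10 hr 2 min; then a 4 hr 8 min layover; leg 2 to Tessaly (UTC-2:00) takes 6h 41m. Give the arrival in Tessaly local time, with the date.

6:39 PM on September 7

Convert departure to UTC: 4:48 PM + 7:00 = 11:48 PM UTC on Sep 6.
Add 10 hours and 2 minutes leg 1 → 9:50 AM UTC (Sep 7).
Add 4 hours and 8 minutes layover in Meridia → 1:58 PM UTC.
Add 6 hours 41 minutes leg 2 → 8:39 PM UTC.
Tessaly is UTC−2:00, so local arrival = 8:39 PM − 2:00 = 6:39 PM on Sep 7.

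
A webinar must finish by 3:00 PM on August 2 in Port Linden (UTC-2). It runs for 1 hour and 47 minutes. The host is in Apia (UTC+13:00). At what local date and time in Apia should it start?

4:13 AM on Aug 3

Target end time in UTC: 3:00 PM + 2:00 = 5:00 PM on Aug 2.
Subtract 1 hour 47 minutes → start 3:13 PM UTC on Aug 2.
Apia is UTC+13:00: 3:13 PM + 13:00 = 4:13 AM on Aug 3.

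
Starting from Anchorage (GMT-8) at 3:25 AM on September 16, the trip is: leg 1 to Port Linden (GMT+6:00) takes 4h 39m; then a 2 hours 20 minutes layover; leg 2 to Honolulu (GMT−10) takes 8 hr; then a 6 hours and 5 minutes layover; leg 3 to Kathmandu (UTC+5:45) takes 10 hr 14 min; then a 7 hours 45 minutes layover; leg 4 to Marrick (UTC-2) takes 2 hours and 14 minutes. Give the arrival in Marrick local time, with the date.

Convert departure to UTC: 3:25 AM + 8:00 = 11:25 AM UTC on Sep 16.
Add 4 hours 39 minutes leg 1 → 4:04 PM UTC.
Add 2 hours 20 minutes layover in Port Linden → 6:24 PM UTC.
Add 8 hours leg 2 → 2:24 AM UTC (Sep 17).
Add 6 hours and 5 minutes layover in Honolulu → 8:29 AM UTC.
Add 10 hours and 14 minutes leg 3 → 6:43 PM UTC.
Add 7 hours 45 minutes layover in Kathmandu → 2:28 AM UTC (Sep 18).
Add 2 hours 14 minutes leg 4 → 4:42 AM UTC.
Marrick is UTC−2:00, so local arrival = 4:42 AM − 2:00 = 2:42 AM on Sep 18.

2:42 AM on September 18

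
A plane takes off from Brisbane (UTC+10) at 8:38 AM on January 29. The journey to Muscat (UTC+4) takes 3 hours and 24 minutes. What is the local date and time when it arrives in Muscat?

6:02 AM on January 29

Muscat is 6:00 behind Brisbane.
After 3 hours and 24 minutes it is 12:02 PM in Brisbane.
Shift by the zone difference: 12:02 PM − 6:00 = 6:02 AM on Jan 29 in Muscat.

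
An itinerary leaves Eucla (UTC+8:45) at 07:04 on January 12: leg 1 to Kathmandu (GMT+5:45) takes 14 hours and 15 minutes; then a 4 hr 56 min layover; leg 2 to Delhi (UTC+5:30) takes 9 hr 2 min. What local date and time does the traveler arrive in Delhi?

08:02 on January 13

Convert departure to UTC: 07:04 − 8:45 = 22:19 UTC on Jan 11.
Add 14 hours and 15 minutes leg 1 → 12:34 UTC (Jan 12).
Add 4 hours and 56 minutes layover in Kathmandu → 17:30 UTC.
Add 9 hours and 2 minutes leg 2 → 02:32 UTC (Jan 13).
Delhi is UTC+5:30, so local arrival = 02:32 + 5:30 = 08:02 on Jan 13.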